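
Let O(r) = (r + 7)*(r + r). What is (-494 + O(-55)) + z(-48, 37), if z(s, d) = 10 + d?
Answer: 4833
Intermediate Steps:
O(r) = 2*r*(7 + r) (O(r) = (7 + r)*(2*r) = 2*r*(7 + r))
(-494 + O(-55)) + z(-48, 37) = (-494 + 2*(-55)*(7 - 55)) + (10 + 37) = (-494 + 2*(-55)*(-48)) + 47 = (-494 + 5280) + 47 = 4786 + 47 = 4833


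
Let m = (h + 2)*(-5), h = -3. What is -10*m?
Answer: -50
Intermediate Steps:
m = 5 (m = (-3 + 2)*(-5) = -1*(-5) = 5)
-10*m = -10*5 = -50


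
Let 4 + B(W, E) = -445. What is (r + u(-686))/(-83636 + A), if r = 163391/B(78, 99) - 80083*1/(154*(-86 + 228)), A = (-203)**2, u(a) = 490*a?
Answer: 3304077566135/416579342564 ≈ 7.9314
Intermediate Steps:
B(W, E) = -449 (B(W, E) = -4 - 445 = -449)
A = 41209
r = -3608991655/9818732 (r = 163391/(-449) - 80083*1/(154*(-86 + 228)) = 163391*(-1/449) - 80083/(154*142) = -163391/449 - 80083/21868 = -3608991655/9818732 ≈ -367.56)
(r + u(-686))/(-83636 + A) = (-3608991655/9818732 + 490*(-686))/(-83636 + 41209) = (-3608991655/9818732 - 336140)/(-42427) = -3304077566135/9818732*(-1/42427) = 3304077566135/416579342564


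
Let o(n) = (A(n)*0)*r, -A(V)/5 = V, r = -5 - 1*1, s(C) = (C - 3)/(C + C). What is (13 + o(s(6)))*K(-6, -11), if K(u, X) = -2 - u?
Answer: 52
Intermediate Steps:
s(C) = (-3 + C)/(2*C) (s(C) = (-3 + C)/((2*C)) = (-3 + C)*(1/(2*C)) = (-3 + C)/(2*C))
r = -6 (r = -5 - 1 = -6)
A(V) = -5*V
o(n) = 0 (o(n) = (-5*n*0)*(-6) = 0*(-6) = 0)
(13 + o(s(6)))*K(-6, -11) = (13 + 0)*(-2 - 1*(-6)) = 13*(-2 + 6) = 13*4 = 52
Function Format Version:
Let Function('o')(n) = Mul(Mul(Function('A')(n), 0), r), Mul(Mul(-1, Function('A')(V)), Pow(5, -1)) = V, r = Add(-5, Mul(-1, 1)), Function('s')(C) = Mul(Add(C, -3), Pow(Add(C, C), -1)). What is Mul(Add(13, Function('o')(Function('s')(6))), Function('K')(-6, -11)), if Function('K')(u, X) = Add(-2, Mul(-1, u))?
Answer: 52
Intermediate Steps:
Function('s')(C) = Mul(Rational(1, 2), Pow(C, -1), Add(-3, C)) (Function('s')(C) = Mul(Add(-3, C), Pow(Mul(2, C), -1)) = Mul(Add(-3, C), Mul(Rational(1, 2), Pow(C, -1))) = Mul(Rational(1, 2), Pow(C, -1), Add(-3, C)))
r = -6 (r = Add(-5, -1) = -6)
Function('A')(V) = Mul(-5, V)
Function('o')(n) = 0 (Function('o')(n) = Mul(Mul(Mul(-5, n), 0), -6) = Mul(0, -6) = 0)
Mul(Add(13, Function('o')(Function('s')(6))), Function('K')(-6, -11)) = Mul(Add(13, 0), Add(-2, Mul(-1, -6))) = Mul(13, Add(-2, 6)) = Mul(13, 4) = 52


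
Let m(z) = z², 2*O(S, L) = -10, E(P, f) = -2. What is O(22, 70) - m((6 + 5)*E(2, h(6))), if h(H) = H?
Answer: -489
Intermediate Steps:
O(S, L) = -5 (O(S, L) = (½)*(-10) = -5)
O(22, 70) - m((6 + 5)*E(2, h(6))) = -5 - ((6 + 5)*(-2))² = -5 - (11*(-2))² = -5 - 1*(-22)² = -5 - 1*484 = -5 - 484 = -489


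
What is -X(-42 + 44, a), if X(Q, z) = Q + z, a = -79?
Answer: 77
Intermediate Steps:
-X(-42 + 44, a) = -((-42 + 44) - 79) = -(2 - 79) = -1*(-77) = 77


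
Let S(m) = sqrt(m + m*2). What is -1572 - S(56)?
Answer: -1572 - 2*sqrt(42) ≈ -1585.0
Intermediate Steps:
S(m) = sqrt(3)*sqrt(m) (S(m) = sqrt(m + 2*m) = sqrt(3*m) = sqrt(3)*sqrt(m))
-1572 - S(56) = -1572 - sqrt(3)*sqrt(56) = -1572 - sqrt(3)*2*sqrt(14) = -1572 - 2*sqrt(42)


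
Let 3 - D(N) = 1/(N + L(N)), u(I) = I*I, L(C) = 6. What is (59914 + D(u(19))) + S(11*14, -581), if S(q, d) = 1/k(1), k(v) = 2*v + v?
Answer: 65968981/1101 ≈ 59917.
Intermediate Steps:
k(v) = 3*v
S(q, d) = ⅓ (S(q, d) = 1/(3*1) = 1/3 = ⅓)
u(I) = I²
D(N) = 3 - 1/(6 + N) (D(N) = 3 - 1/(N + 6) = 3 - 1/(6 + N))
(59914 + D(u(19))) + S(11*14, -581) = (59914 + (17 + 3*19²)/(6 + 19²)) + ⅓ = (59914 + (17 + 3*361)/(6 + 361)) + ⅓ = (59914 + (17 + 1083)/367) + ⅓ = (59914 + (1/367)*1100) + ⅓ = (59914 + 1100/367) + ⅓ = 21989538/367 + ⅓ = 65968981/1101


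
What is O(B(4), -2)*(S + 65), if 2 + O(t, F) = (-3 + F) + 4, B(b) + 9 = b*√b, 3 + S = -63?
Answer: 3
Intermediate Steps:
S = -66 (S = -3 - 63 = -66)
B(b) = -9 + b^(3/2) (B(b) = -9 + b*√b = -9 + b^(3/2))
O(t, F) = -1 + F (O(t, F) = -2 + ((-3 + F) + 4) = -2 + (1 + F) = -1 + F)
O(B(4), -2)*(S + 65) = (-1 - 2)*(-66 + 65) = -3*(-1) = 3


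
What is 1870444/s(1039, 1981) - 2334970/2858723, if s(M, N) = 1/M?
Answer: 5555617450714498/2858723 ≈ 1.9434e+9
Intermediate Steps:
1870444/s(1039, 1981) - 2334970/2858723 = 1870444/(1/1039) - 2334970/2858723 = 1870444/(1/1039) - 2334970*1/2858723 = 1870444*1039 - 2334970/2858723 = 1943391316 - 2334970/2858723 = 5555617450714498/2858723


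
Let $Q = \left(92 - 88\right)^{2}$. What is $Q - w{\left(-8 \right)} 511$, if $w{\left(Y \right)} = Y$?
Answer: $4104$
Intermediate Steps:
$Q = 16$ ($Q = 4^{2} = 16$)
$Q - w{\left(-8 \right)} 511 = 16 - \left(-8\right) 511 = 16 - -4088 = 16 + 4088 = 4104$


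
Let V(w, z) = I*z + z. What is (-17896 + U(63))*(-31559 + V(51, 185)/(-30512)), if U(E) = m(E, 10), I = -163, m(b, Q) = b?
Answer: 8585682139127/15256 ≈ 5.6277e+8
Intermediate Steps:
U(E) = E
V(w, z) = -162*z (V(w, z) = -163*z + z = -162*z)
(-17896 + U(63))*(-31559 + V(51, 185)/(-30512)) = (-17896 + 63)*(-31559 - 162*185/(-30512)) = -17833*(-31559 - 29970*(-1/30512)) = -17833*(-31559 + 14985/15256) = -17833*(-481449119/15256) = 8585682139127/15256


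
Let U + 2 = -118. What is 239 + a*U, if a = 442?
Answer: -52801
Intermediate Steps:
U = -120 (U = -2 - 118 = -120)
239 + a*U = 239 + 442*(-120) = 239 - 53040 = -52801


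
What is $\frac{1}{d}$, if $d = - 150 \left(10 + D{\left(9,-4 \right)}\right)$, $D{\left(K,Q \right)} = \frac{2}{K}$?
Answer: $- \frac{3}{4600} \approx -0.00065217$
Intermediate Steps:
$d = - \frac{4600}{3}$ ($d = - 150 \left(10 + \frac{2}{9}\right) = \left(-150\right) \frac{92}{9} = - \frac{4600}{3} \approx -1533.3$)
$\frac{1}{d} = \frac{1}{- \frac{4600}{3}} = - \frac{3}{4600}$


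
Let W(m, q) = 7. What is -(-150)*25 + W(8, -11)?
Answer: 3757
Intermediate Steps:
-(-150)*25 + W(8, -11) = -(-150)*25 + 7 = -75*(-50) + 7 = 3750 + 7 = 3757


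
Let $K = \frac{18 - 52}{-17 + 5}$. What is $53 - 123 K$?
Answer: $- \frac{591}{2} \approx -295.5$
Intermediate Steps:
$K = \frac{17}{6}$ ($K = - \frac{34}{-12} = \left(-34\right) \left(- \frac{1}{12}\right) = \frac{17}{6} \approx 2.8333$)
$53 - 123 K = 53 - \frac{697}{2} = - \frac{591}{2}$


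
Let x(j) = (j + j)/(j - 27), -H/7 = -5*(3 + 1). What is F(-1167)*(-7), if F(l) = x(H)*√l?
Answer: -1960*I*√1167/113 ≈ -592.53*I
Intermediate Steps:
H = 140 (H = -(-35)*(3 + 1) = -(-35)*4 = -7*(-20) = 140)
x(j) = 2*j/(-27 + j) (x(j) = (2*j)/(-27 + j) = 2*j/(-27 + j))
F(l) = 280*√l/113 (F(l) = (2*140/(-27 + 140))*√l = (2*140/113)*√l = (2*140*(1/113))*√l = 280*√l/113)
F(-1167)*(-7) = (280*√(-1167)/113)*(-7) = (280*(I*√1167)/113)*(-7) = (280*I*√1167/113)*(-7) = -1960*I*√1167/113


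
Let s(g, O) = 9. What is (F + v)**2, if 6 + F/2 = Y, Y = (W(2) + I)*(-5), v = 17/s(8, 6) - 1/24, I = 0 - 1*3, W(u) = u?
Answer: 121/5184 ≈ 0.023341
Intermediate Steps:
I = -3 (I = 0 - 3 = -3)
v = 133/72 (v = 17/9 - 1/24 = 133/72 ≈ 1.8472)
Y = 5 (Y = (2 - 3)*(-5) = -1*(-5) = 5)
F = -2 (F = -12 + 2*5 = -12 + 10 = -2)
(F + v)**2 = (-2 + 133/72)**2 = (-11/72)**2 = 121/5184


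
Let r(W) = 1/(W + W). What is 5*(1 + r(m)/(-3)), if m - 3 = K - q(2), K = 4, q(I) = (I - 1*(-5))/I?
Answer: 100/21 ≈ 4.7619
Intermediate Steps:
q(I) = (5 + I)/I (q(I) = (I + 5)/I = (5 + I)/I)
m = 7/2 (m = 3 + (4 - (5 + 2)/2) = 3 + (4 - 7/2) = 3 + 1/2 = 7/2 ≈ 3.5000)
r(W) = 1/(2*W)
5*(1 + r(m)/(-3)) = 5*(1 + (1/(2*(7/2)))/(-3)) = 5*(1 - 2/(6*7)) = 5*(1 - 1/3*1/7) = 5*(1 - 1/21) = 5*(20/21) = 100/21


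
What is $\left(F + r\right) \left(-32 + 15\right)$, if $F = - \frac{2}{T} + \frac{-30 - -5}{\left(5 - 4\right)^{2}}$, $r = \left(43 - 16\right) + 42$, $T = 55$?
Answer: $- \frac{41106}{55} \approx -747.38$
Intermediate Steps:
$r = 69$ ($r = 27 + 42 = 69$)
$F = - \frac{1377}{55}$ ($F = - \frac{2}{55} + \frac{-30 - -5}{\left(5 - 4\right)^{2}} = \left(-2\right) \frac{1}{55} + \frac{-30 + 5}{1^{2}} = - \frac{2}{55} - \frac{25}{1} = - \frac{2}{55} - 25 = - \frac{1377}{55} \approx -25.036$)
$\left(F + r\right) \left(-32 + 15\right) = \left(- \frac{1377}{55} + 69\right) \left(-32 + 15\right) = \frac{2418}{55} \left(-17\right) = - \frac{41106}{55}$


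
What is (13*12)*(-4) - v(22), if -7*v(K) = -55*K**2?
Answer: -30988/7 ≈ -4426.9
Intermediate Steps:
v(K) = 55*K**2/7 (v(K) = -(-55)*K**2/7 = 55*K**2/7)
(13*12)*(-4) - v(22) = (13*12)*(-4) - 55*22**2/7 = 156*(-4) - 55*484/7 = -624 - 1*26620/7 = -624 - 26620/7 = -30988/7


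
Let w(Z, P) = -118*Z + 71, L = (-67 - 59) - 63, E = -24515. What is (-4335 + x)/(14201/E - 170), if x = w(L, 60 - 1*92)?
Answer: -442201570/4181751 ≈ -105.75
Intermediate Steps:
L = -189 (L = -126 - 63 = -189)
w(Z, P) = 71 - 118*Z
x = 22373 (x = 71 - 118*(-189) = 71 + 22302 = 22373)
(-4335 + x)/(14201/E - 170) = (-4335 + 22373)/(14201/(-24515) - 170) = 18038/(14201*(-1/24515) - 170) = 18038/(-14201/24515 - 170) = 18038/(-4181751/24515) = 18038*(-24515/4181751) = -442201570/4181751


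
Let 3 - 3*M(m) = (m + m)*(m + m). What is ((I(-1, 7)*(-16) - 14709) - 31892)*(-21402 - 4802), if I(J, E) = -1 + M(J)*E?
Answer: 3659205172/3 ≈ 1.2197e+9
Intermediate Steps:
M(m) = 1 - 4*m**2/3 (M(m) = 1 - (m + m)*(m + m)/3 = 1 - 2*m*2*m/3 = 1 - 4*m**2/3)
I(J, E) = -1 + E*(1 - 4*J**2/3) (I(J, E) = -1 + (1 - 4*J**2/3)*E = -1 + E*(1 - 4*J**2/3))
((I(-1, 7)*(-16) - 14709) - 31892)*(-21402 - 4802) = (((-1 + 7 - 4/3*7*(-1)**2)*(-16) - 14709) - 31892)*(-21402 - 4802) = (((-1 + 7 - 4/3*7*1)*(-16) - 14709) - 31892)*(-26204) = (((-1 + 7 - 28/3)*(-16) - 14709) - 31892)*(-26204) = ((-10/3*(-16) - 14709) - 31892)*(-26204) = ((160/3 - 14709) - 31892)*(-26204) = (-43967/3 - 31892)*(-26204) = -139643/3*(-26204) = 3659205172/3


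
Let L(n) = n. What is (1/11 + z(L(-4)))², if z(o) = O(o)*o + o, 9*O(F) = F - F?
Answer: 1849/121 ≈ 15.281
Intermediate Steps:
O(F) = 0 (O(F) = (F - F)/9 = (⅑)*0 = 0)
z(o) = o (z(o) = 0*o + o = 0 + o = o)
(1/11 + z(L(-4)))² = (1/11 - 4)² = (-43/11)² = 1849/121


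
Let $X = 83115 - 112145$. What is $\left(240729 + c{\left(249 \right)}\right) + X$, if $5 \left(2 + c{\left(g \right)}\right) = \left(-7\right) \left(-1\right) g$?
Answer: $\frac{1060228}{5} \approx 2.1205 \cdot 10^{5}$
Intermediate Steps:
$c{\left(g \right)} = -2 + \frac{7 g}{5}$ ($c{\left(g \right)} = -2 + \frac{\left(-7\right) \left(-1\right) g}{5} = -2 + \frac{7 g}{5}$)
$X = -29030$ ($X = 83115 - 112145 = -29030$)
$\left(240729 + c{\left(249 \right)}\right) + X = \left(240729 + \left(-2 + \frac{7}{5} \cdot 249\right)\right) - 29030 = \left(240729 + \left(-2 + \frac{1743}{5}\right)\right) - 29030 = \left(240729 + \frac{1733}{5}\right) - 29030 = \frac{1205378}{5} - 29030 = \frac{1060228}{5}$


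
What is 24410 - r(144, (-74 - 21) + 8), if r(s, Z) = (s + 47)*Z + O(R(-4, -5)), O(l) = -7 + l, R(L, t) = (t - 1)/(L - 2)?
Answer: 41033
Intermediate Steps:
R(L, t) = (-1 + t)/(-2 + L)
r(s, Z) = -6 + Z*(47 + s) (r(s, Z) = (s + 47)*Z + (-7 + (-1 - 5)/(-2 - 4)) = (47 + s)*Z + (-7 - 6/(-6)) = Z*(47 + s) + (-7 - ⅙*(-6)) = Z*(47 + s) + (-7 + 1) = Z*(47 + s) - 6 = -6 + Z*(47 + s))
24410 - r(144, (-74 - 21) + 8) = 24410 - (-6 + 47*((-74 - 21) + 8) + ((-74 - 21) + 8)*144) = 24410 - (-6 + 47*(-95 + 8) + (-95 + 8)*144) = 24410 - (-6 + 47*(-87) - 87*144) = 24410 - (-6 - 4089 - 12528) = 24410 - 1*(-16623) = 24410 + 16623 = 41033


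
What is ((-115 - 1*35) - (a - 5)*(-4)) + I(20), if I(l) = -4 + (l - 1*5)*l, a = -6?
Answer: 102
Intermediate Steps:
I(l) = -4 + l*(-5 + l) (I(l) = -4 + (l - 5)*l = -4 + (-5 + l)*l = -4 + l*(-5 + l))
((-115 - 1*35) - (a - 5)*(-4)) + I(20) = ((-115 - 1*35) - (-6 - 5)*(-4)) + (-4 + 20² - 5*20) = ((-115 - 35) - (-11)*(-4)) + (-4 + 400 - 100) = (-150 - 1*44) + 296 = (-150 - 44) + 296 = -194 + 296 = 102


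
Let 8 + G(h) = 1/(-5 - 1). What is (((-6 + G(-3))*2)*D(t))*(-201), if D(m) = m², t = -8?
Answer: 364480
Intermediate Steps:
G(h) = -49/6 (G(h) = -8 + 1/(-5 - 1) = -8 + 1/(-6) = -8 - ⅙ = -49/6)
(((-6 + G(-3))*2)*D(t))*(-201) = (((-6 - 49/6)*2)*(-8)²)*(-201) = (-85/6*2*64)*(-201) = -85/3*64*(-201) = -5440/3*(-201) = 364480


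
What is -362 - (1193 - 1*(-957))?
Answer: -2512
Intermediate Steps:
-362 - (1193 - 1*(-957)) = -362 - (1193 + 957) = -362 - 1*2150 = -362 - 2150 = -2512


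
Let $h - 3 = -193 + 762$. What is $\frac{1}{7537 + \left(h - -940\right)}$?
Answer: $\frac{1}{9049} \approx 0.00011051$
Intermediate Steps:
$h = 572$ ($h = 3 + \left(-193 + 762\right) = 3 + 569 = 572$)
$\frac{1}{7537 + \left(h - -940\right)} = \frac{1}{7537 + \left(572 - -940\right)} = \frac{1}{7537 + \left(572 + 940\right)} = \frac{1}{7537 + 1512} = \frac{1}{9049}$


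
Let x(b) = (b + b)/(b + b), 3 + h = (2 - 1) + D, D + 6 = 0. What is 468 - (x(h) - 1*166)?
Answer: 633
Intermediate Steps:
D = -6 (D = -6 + 0 = -6)
h = -8 (h = -3 + ((2 - 1) - 6) = -3 + (1 - 6) = -3 - 5 = -8)
x(b) = 1 (x(b) = (2*b)/((2*b)) = (2*b)*(1/(2*b)) = 1)
468 - (x(h) - 1*166) = 468 - (1 - 1*166) = 468 - (1 - 166) = 468 - 1*(-165) = 468 + 165 = 633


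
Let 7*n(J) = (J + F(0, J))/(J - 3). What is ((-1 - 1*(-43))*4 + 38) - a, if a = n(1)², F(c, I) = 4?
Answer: 40351/196 ≈ 205.87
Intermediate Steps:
n(J) = (4 + J)/(7*(-3 + J)) (n(J) = ((J + 4)/(J - 3))/7 = ((4 + J)/(-3 + J))/7 = (4 + J)/(7*(-3 + J)))
a = 25/196 (a = ((4 + 1)/(7*(-3 + 1)))² = ((⅐)*5/(-2))² = ((⅐)*(-½)*5)² = (-5/14)² = 25/196 ≈ 0.12755)
((-1 - 1*(-43))*4 + 38) - a = ((-1 - 1*(-43))*4 + 38) - 1*25/196 = ((-1 + 43)*4 + 38) - 25/196 = (42*4 + 38) - 25/196 = (168 + 38) - 25/196 = 206 - 25/196 = 40351/196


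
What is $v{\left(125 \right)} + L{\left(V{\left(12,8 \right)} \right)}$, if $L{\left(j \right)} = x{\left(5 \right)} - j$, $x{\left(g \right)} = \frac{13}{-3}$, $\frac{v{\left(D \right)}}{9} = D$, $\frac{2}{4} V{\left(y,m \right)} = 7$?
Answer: $\frac{3320}{3} \approx 1106.7$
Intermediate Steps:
$V{\left(y,m \right)} = 14$ ($V{\left(y,m \right)} = 2 \cdot 7 = 14$)
$v{\left(D \right)} = 9 D$
$x{\left(g \right)} = - \frac{13}{3}$ ($x{\left(g \right)} = 13 \left(- \frac{1}{3}\right) = - \frac{13}{3}$)
$L{\left(j \right)} = - \frac{13}{3} - j$
$v{\left(125 \right)} + L{\left(V{\left(12,8 \right)} \right)} = 9 \cdot 125 - \frac{55}{3} = 1125 - \frac{55}{3} = \frac{3320}{3}$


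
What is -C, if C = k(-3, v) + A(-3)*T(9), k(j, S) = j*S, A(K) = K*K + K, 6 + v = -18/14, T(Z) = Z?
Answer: -531/7 ≈ -75.857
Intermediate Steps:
v = -51/7 (v = -6 - 18/14 = -6 - 18*1/14 = -6 - 9/7 = -51/7 ≈ -7.2857)
A(K) = K + K**2 (A(K) = K**2 + K = K + K**2)
k(j, S) = S*j
C = 531/7 (C = -51/7*(-3) - 3*(1 - 3)*9 = 153/7 - 3*(-2)*9 = 153/7 + 6*9 = 153/7 + 54 = 531/7 ≈ 75.857)
-C = -1*531/7 = -531/7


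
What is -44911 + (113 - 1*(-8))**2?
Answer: -30270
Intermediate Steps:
-44911 + (113 - 1*(-8))**2 = -44911 + (113 + 8)**2 = -44911 + 121**2 = -44911 + 14641 = -30270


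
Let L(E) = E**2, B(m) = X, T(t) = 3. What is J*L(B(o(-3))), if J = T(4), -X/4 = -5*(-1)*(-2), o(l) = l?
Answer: 4800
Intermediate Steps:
X = 40 (X = -4*(-5*(-1))*(-2) = -20*(-2) = -4*(-10) = 40)
B(m) = 40
J = 3
J*L(B(o(-3))) = 3*40**2 = 3*1600 = 4800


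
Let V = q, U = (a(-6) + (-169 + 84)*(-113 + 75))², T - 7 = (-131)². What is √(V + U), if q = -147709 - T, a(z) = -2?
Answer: √10255107 ≈ 3202.4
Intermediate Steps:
T = 17168 (T = 7 + (-131)² = 7 + 17161 = 17168)
q = -164877 (q = -147709 - 1*17168 = -147709 - 17168 = -164877)
U = 10419984 (U = (-2 + (-169 + 84)*(-113 + 75))² = (-2 - 85*(-38))² = (-2 + 3230)² = 3228² = 10419984)
V = -164877
√(V + U) = √(-164877 + 10419984) = √10255107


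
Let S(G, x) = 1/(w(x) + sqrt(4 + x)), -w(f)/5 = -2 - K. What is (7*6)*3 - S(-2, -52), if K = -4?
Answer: 9329/74 + I*sqrt(3)/37 ≈ 126.07 + 0.046812*I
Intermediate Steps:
w(f) = -10 (w(f) = -5*(-2 - 1*(-4)) = -5*(-2 + 4) = -5*2 = -10)
S(G, x) = 1/(-10 + sqrt(4 + x))
(7*6)*3 - S(-2, -52) = (7*6)*3 - 1/(-10 + sqrt(4 - 52)) = 42*3 - 1/(-10 + sqrt(-48)) = 126 - 1/(-10 + 4*I*sqrt(3))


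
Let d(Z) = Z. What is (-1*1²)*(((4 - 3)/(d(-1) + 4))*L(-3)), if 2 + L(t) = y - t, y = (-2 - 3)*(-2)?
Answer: -11/3 ≈ -3.6667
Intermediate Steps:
y = 10 (y = -5*(-2) = 10)
L(t) = 8 - t (L(t) = -2 + (10 - t) = 8 - t)
(-1*1²)*(((4 - 3)/(d(-1) + 4))*L(-3)) = (-1*1²)*(((4 - 3)/(-1 + 4))*(8 - 1*(-3))) = (-1*1)*((1/3)*(8 + 3)) = -1*(⅓)*11 = -11/3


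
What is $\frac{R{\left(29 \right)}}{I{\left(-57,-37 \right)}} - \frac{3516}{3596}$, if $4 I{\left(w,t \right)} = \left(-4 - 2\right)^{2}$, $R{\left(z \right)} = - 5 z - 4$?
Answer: $- \frac{141862}{8091} \approx -17.533$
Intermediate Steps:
$R{\left(z \right)} = -4 - 5 z$
$I{\left(w,t \right)} = 9$ ($I{\left(w,t \right)} = \frac{\left(-4 - 2\right)^{2}}{4} = \frac{\left(-6\right)^{2}}{4} = \frac{1}{4} \cdot 36 = 9$)
$\frac{R{\left(29 \right)}}{I{\left(-57,-37 \right)}} - \frac{3516}{3596} = \frac{-4 - 145}{9} - \frac{3516}{3596} = \left(-4 - 145\right) \frac{1}{9} - \frac{879}{899} = \left(-149\right) \frac{1}{9} - \frac{879}{899} = - \frac{149}{9} - \frac{879}{899} = - \frac{141862}{8091}$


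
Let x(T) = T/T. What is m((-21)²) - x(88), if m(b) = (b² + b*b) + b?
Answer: 389402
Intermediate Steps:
x(T) = 1
m(b) = b + 2*b² (m(b) = (b² + b²) + b = 2*b² + b = b + 2*b²)
m((-21)²) - x(88) = (-21)²*(1 + 2*(-21)²) - 1*1 = 441*(1 + 2*441) - 1 = 441*(1 + 882) - 1 = 441*883 - 1 = 389403 - 1 = 389402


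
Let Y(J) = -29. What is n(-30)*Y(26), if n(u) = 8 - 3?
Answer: -145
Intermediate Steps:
n(u) = 5
n(-30)*Y(26) = 5*(-29) = -145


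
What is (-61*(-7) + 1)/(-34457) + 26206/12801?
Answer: 897501314/441084057 ≈ 2.0348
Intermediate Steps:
(-61*(-7) + 1)/(-34457) + 26206/12801 = (427 + 1)*(-1/34457) + 26206*(1/12801) = 428*(-1/34457) + 26206/12801 = -428/34457 + 26206/12801 = 897501314/441084057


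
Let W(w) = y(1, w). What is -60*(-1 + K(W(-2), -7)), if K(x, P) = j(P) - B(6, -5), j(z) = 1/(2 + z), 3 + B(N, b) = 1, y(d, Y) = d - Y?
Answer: -48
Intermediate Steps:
B(N, b) = -2 (B(N, b) = -3 + 1 = -2)
W(w) = 1 - w
K(x, P) = 2 + 1/(2 + P) (K(x, P) = 1/(2 + P) - 1*(-2) = 1/(2 + P) + 2 = 2 + 1/(2 + P))
-60*(-1 + K(W(-2), -7)) = -60*(-1 + (5 + 2*(-7))/(2 - 7)) = -60*(-1 + (5 - 14)/(-5)) = -60*(-1 - ⅕*(-9)) = -60*(-1 + 9/5) = -60*⅘ = -48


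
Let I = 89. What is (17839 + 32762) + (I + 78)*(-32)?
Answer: 45257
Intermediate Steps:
(17839 + 32762) + (I + 78)*(-32) = (17839 + 32762) + (89 + 78)*(-32) = 50601 + 167*(-32) = 50601 - 5344 = 45257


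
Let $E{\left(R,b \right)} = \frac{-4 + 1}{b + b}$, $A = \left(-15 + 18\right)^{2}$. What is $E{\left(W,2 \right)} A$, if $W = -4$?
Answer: $- \frac{27}{4} \approx -6.75$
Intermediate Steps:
$A = 9$ ($A = 3^{2} = 9$)
$E{\left(R,b \right)} = - \frac{3}{2 b}$
$E{\left(W,2 \right)} A = - \frac{3}{2 \cdot 2} \cdot 9 = \left(- \frac{3}{2}\right) \frac{1}{2} \cdot 9 = \left(- \frac{3}{4}\right) 9 = - \frac{27}{4}$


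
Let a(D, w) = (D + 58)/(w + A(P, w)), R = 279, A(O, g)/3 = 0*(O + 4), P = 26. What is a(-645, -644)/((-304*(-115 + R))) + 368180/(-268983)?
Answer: -622179492239/454542536448 ≈ -1.3688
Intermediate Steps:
A(O, g) = 0 (A(O, g) = 3*(0*(O + 4)) = 3*(0*(4 + O)) = 3*0 = 0)
a(D, w) = (58 + D)/w (a(D, w) = (D + 58)/(w + 0) = (58 + D)/w)
a(-645, -644)/((-304*(-115 + R))) + 368180/(-268983) = ((58 - 645)/(-644))/((-304*(-115 + 279))) + 368180/(-268983) = (-1/644*(-587))/((-304*164)) + 368180*(-1/268983) = (587/644)/(-49856) - 368180/268983 = (587/644)*(-1/49856) - 368180/268983 = -587/32107264 - 368180/268983 = -622179492239/454542536448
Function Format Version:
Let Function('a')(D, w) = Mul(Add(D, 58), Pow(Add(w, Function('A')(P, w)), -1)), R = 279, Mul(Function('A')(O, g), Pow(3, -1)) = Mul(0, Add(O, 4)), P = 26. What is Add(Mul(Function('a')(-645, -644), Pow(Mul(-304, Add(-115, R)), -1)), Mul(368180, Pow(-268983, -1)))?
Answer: Rational(-622179492239, 454542536448) ≈ -1.3688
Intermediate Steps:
Function('A')(O, g) = 0 (Function('A')(O, g) = Mul(3, Mul(0, Add(O, 4))) = Mul(3, Mul(0, Add(4, O))) = Mul(3, 0) = 0)
Function('a')(D, w) = Mul(Pow(w, -1), Add(58, D)) (Function('a')(D, w) = Mul(Add(D, 58), Pow(Add(w, 0), -1)) = Mul(Add(58, D), Pow(w, -1)) = Mul(Pow(w, -1), Add(58, D)))
Add(Mul(Function('a')(-645, -644), Pow(Mul(-304, Add(-115, R)), -1)), Mul(368180, Pow(-268983, -1))) = Add(Mul(Mul(Pow(-644, -1), Add(58, -645)), Pow(Mul(-304, Add(-115, 279)), -1)), Mul(368180, Pow(-268983, -1))) = Add(Mul(Mul(Rational(-1, 644), -587), Pow(Mul(-304, 164), -1)), Mul(368180, Rational(-1, 268983))) = Add(Mul(Rational(587, 644), Pow(-49856, -1)), Rational(-368180, 268983)) = Add(Mul(Rational(587, 644), Rational(-1, 49856)), Rational(-368180, 268983)) = Add(Rational(-587, 32107264), Rational(-368180, 268983)) = Rational(-622179492239, 454542536448)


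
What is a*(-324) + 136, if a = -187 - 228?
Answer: 134596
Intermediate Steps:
a = -415
a*(-324) + 136 = -415*(-324) + 136 = 134460 + 136 = 134596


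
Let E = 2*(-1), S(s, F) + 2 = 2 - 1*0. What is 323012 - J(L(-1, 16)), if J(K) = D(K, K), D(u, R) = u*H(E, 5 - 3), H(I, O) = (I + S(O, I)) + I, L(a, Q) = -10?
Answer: 322972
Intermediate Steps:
S(s, F) = 0 (S(s, F) = -2 + (2 - 1*0) = -2 + (2 + 0) = -2 + 2 = 0)
E = -2
H(I, O) = 2*I (H(I, O) = (I + 0) + I = I + I = 2*I)
D(u, R) = -4*u (D(u, R) = u*(2*(-2)) = u*(-4) = -4*u)
J(K) = -4*K
323012 - J(L(-1, 16)) = 323012 - (-4)*(-10) = 323012 - 1*40 = 323012 - 40 = 322972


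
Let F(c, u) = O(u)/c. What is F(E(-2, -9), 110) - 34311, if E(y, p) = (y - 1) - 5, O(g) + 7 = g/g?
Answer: -137241/4 ≈ -34310.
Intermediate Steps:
O(g) = -6 (O(g) = -7 + g/g = -7 + 1 = -6)
E(y, p) = -6 + y (E(y, p) = (-1 + y) - 5 = -6 + y)
F(c, u) = -6/c
F(E(-2, -9), 110) - 34311 = -6/(-6 - 2) - 34311 = -6/(-8) - 34311 = -6*(-⅛) - 34311 = ¾ - 34311 = -137241/4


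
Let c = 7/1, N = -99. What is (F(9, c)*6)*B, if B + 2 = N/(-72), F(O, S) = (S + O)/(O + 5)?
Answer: -30/7 ≈ -4.2857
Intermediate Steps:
c = 7 (c = 7*1 = 7)
F(O, S) = (O + S)/(5 + O)
B = -5/8 (B = -2 - 99/(-72) = -2 - 99*(-1/72) = -2 + 11/8 = -5/8 ≈ -0.62500)
(F(9, c)*6)*B = (((9 + 7)/(5 + 9))*6)*(-5/8) = ((16/14)*6)*(-5/8) = (((1/14)*16)*6)*(-5/8) = ((8/7)*6)*(-5/8) = (48/7)*(-5/8) = -30/7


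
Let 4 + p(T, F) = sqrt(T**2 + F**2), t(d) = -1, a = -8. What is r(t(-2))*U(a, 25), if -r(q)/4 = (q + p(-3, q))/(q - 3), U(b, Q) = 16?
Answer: -80 + 16*sqrt(10) ≈ -29.404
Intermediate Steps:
p(T, F) = -4 + sqrt(F**2 + T**2) (p(T, F) = -4 + sqrt(T**2 + F**2) = -4 + sqrt(F**2 + T**2))
r(q) = -4*(-4 + q + sqrt(9 + q**2))/(-3 + q) (r(q) = -4*(q + (-4 + sqrt(q**2 + (-3)**2)))/(q - 3) = -4*(q + (-4 + sqrt(q**2 + 9)))/(-3 + q) = -4*(q + (-4 + sqrt(9 + q**2)))/(-3 + q) = -4*(-4 + q + sqrt(9 + q**2))/(-3 + q))
r(t(-2))*U(a, 25) = (4*(4 - 1*(-1) - sqrt(9 + (-1)**2))/(-3 - 1))*16 = (4*(4 + 1 - sqrt(9 + 1))/(-4))*16 = (4*(-1/4)*(4 + 1 - sqrt(10)))*16 = (4*(-1/4)*(5 - sqrt(10)))*16 = (-5 + sqrt(10))*16 = -80 + 16*sqrt(10)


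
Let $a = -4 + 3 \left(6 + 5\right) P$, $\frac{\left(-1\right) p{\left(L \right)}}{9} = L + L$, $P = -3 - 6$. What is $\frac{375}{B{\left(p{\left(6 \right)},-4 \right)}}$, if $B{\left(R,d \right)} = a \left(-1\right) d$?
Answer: $- \frac{375}{1204} \approx -0.31146$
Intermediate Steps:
$P = -9$ ($P = -3 - 6 = -9$)
$p{\left(L \right)} = - 18 L$ ($p{\left(L \right)} = - 9 \left(L + L\right) = - 9 \cdot 2 L = - 18 L$)
$a = -301$ ($a = -4 + 3 \left(6 + 5\right) \left(-9\right) = -4 + 3 \cdot 11 \left(-9\right) = -4 + 33 \left(-9\right) = -4 - 297 = -301$)
$B{\left(R,d \right)} = 301 d$ ($B{\left(R,d \right)} = \left(-301\right) \left(-1\right) d = 301 d$)
$\frac{375}{B{\left(p{\left(6 \right)},-4 \right)}} = \frac{375}{301 \left(-4\right)} = \frac{375}{-1204} = 375 \left(- \frac{1}{1204}\right) = - \frac{375}{1204}$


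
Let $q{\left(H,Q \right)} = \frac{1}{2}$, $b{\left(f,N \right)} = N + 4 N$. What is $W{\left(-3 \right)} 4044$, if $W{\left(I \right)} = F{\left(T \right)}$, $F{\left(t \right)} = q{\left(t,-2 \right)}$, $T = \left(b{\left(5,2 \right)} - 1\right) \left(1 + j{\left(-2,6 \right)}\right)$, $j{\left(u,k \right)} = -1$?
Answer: $2022$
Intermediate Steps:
$b{\left(f,N \right)} = 5 N$
$q{\left(H,Q \right)} = \frac{1}{2}$
$T = 0$ ($T = \left(5 \cdot 2 - 1\right) \left(1 - 1\right) = \left(10 - 1\right) 0 = 9 \cdot 0 = 0$)
$F{\left(t \right)} = \frac{1}{2}$
$W{\left(I \right)} = \frac{1}{2}$
$W{\left(-3 \right)} 4044 = \frac{1}{2} \cdot 4044 = 2022$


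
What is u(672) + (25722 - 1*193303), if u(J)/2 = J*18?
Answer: -143389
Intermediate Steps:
u(J) = 36*J (u(J) = 2*(J*18) = 2*(18*J) = 36*J)
u(672) + (25722 - 1*193303) = 36*672 + (25722 - 1*193303) = 24192 + (25722 - 193303) = 24192 - 167581 = -143389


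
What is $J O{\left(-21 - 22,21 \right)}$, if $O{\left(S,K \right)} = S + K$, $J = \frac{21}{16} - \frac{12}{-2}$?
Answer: $- \frac{1287}{8} \approx -160.88$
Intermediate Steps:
$J = \frac{117}{16}$ ($J = 21 \cdot \frac{1}{16} - -6 = \frac{21}{16} + 6 = \frac{117}{16} \approx 7.3125$)
$O{\left(S,K \right)} = K + S$
$J O{\left(-21 - 22,21 \right)} = \frac{117 \left(21 - 43\right)}{16} = \frac{117}{16} \left(-22\right) = - \frac{1287}{8}$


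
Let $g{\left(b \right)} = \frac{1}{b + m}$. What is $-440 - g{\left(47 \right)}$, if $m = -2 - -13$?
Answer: $- \frac{25521}{58} \approx -440.02$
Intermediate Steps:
$m = 11$ ($m = -2 + 13 = 11$)
$g{\left(b \right)} = \frac{1}{11 + b}$ ($g{\left(b \right)} = \frac{1}{b + 11} = \frac{1}{11 + b}$)
$-440 - g{\left(47 \right)} = -440 - \frac{1}{11 + 47} = -440 - \frac{1}{58} = - \frac{25521}{58}$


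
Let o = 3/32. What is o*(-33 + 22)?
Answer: -33/32 ≈ -1.0313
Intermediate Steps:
o = 3/32 (o = 3*(1/32) = 3/32 ≈ 0.093750)
o*(-33 + 22) = 3*(-33 + 22)/32 = (3/32)*(-11) = -33/32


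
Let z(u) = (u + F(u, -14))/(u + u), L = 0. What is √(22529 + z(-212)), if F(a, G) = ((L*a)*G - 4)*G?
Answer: 7*√5166122/106 ≈ 150.10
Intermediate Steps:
F(a, G) = -4*G (F(a, G) = ((0*a)*G - 4)*G = (0*G - 4)*G = (0 - 4)*G = -4*G)
z(u) = (56 + u)/(2*u) (z(u) = (u - 4*(-14))/(u + u) = (u + 56)/((2*u)) = (56 + u)*(1/(2*u)) = (56 + u)/(2*u))
√(22529 + z(-212)) = √(22529 + (½)*(56 - 212)/(-212)) = √(22529 + (½)*(-1/212)*(-156)) = √(22529 + 39/106) = √(2388113/106) = 7*√5166122/106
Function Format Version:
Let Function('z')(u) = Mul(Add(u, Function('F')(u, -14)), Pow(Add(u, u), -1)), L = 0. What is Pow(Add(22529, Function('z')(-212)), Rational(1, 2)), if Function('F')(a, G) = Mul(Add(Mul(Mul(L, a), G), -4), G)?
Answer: Mul(Rational(7, 106), Pow(5166122, Rational(1, 2))) ≈ 150.10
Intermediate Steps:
Function('F')(a, G) = Mul(-4, G) (Function('F')(a, G) = Mul(Add(Mul(Mul(0, a), G), -4), G) = Mul(Add(Mul(0, G), -4), G) = Mul(Add(0, -4), G) = Mul(-4, G))
Function('z')(u) = Mul(Rational(1, 2), Pow(u, -1), Add(56, u)) (Function('z')(u) = Mul(Add(u, Mul(-4, -14)), Pow(Add(u, u), -1)) = Mul(Add(u, 56), Pow(Mul(2, u), -1)) = Mul(Add(56, u), Mul(Rational(1, 2), Pow(u, -1))) = Mul(Rational(1, 2), Pow(u, -1), Add(56, u)))
Pow(Add(22529, Function('z')(-212)), Rational(1, 2)) = Pow(Add(22529, Mul(Rational(1, 2), Pow(-212, -1), Add(56, -212))), Rational(1, 2)) = Pow(Add(22529, Mul(Rational(1, 2), Rational(-1, 212), -156)), Rational(1, 2)) = Pow(Add(22529, Rational(39, 106)), Rational(1, 2)) = Pow(Rational(2388113, 106), Rational(1, 2)) = Mul(Rational(7, 106), Pow(5166122, Rational(1, 2)))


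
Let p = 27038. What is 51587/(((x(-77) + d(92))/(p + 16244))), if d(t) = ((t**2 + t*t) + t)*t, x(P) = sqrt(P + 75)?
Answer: 1748094799039280/1225927452801 - 1116394267*I*sqrt(2)/1225927452801 ≈ 1425.9 - 0.0012879*I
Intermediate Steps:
x(P) = sqrt(75 + P)
d(t) = t*(t + 2*t**2) (d(t) = ((t**2 + t**2) + t)*t = (2*t**2 + t)*t = (t + 2*t**2)*t = t*(t + 2*t**2))
51587/(((x(-77) + d(92))/(p + 16244))) = 51587/(((sqrt(75 - 77) + 92**2*(1 + 2*92))/(27038 + 16244))) = 51587/(((sqrt(-2) + 8464*(1 + 184))/43282)) = 51587/(((I*sqrt(2) + 8464*185)*(1/43282))) = 51587/(((I*sqrt(2) + 1565840)*(1/43282))) = 51587/(((1565840 + I*sqrt(2))*(1/43282))) = 51587/(782920/21641 + I*sqrt(2)/43282)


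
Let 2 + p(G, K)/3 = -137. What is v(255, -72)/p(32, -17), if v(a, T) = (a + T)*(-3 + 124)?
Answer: -7381/139 ≈ -53.101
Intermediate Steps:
p(G, K) = -417 (p(G, K) = -6 + 3*(-137) = -6 - 411 = -417)
v(a, T) = 121*T + 121*a (v(a, T) = (T + a)*121 = 121*T + 121*a)
v(255, -72)/p(32, -17) = (121*(-72) + 121*255)/(-417) = (-8712 + 30855)*(-1/417) = 22143*(-1/417) = -7381/139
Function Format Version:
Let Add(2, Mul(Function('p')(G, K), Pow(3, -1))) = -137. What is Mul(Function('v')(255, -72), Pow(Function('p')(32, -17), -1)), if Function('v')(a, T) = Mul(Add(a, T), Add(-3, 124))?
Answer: Rational(-7381, 139) ≈ -53.101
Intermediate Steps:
Function('p')(G, K) = -417 (Function('p')(G, K) = Add(-6, Mul(3, -137)) = Add(-6, -411) = -417)
Function('v')(a, T) = Add(Mul(121, T), Mul(121, a)) (Function('v')(a, T) = Mul(Add(T, a), 121) = Add(Mul(121, T), Mul(121, a)))
Mul(Function('v')(255, -72), Pow(Function('p')(32, -17), -1)) = Mul(Add(Mul(121, -72), Mul(121, 255)), Pow(-417, -1)) = Mul(Add(-8712, 30855), Rational(-1, 417)) = Mul(22143, Rational(-1, 417)) = Rational(-7381, 139)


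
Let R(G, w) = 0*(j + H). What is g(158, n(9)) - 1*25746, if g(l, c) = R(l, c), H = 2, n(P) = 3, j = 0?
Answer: -25746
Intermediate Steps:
R(G, w) = 0 (R(G, w) = 0*(0 + 2) = 0*2 = 0)
g(l, c) = 0
g(158, n(9)) - 1*25746 = 0 - 1*25746 = 0 - 25746 = -25746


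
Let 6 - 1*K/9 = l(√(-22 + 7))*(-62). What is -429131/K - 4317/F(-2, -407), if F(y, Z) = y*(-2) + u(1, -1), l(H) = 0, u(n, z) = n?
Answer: -2378773/270 ≈ -8810.3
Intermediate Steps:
F(y, Z) = 1 - 2*y (F(y, Z) = y*(-2) + 1 = -2*y + 1 = 1 - 2*y)
K = 54 (K = 54 - 0*(-62) = 54 - 9*0 = 54 + 0 = 54)
-429131/K - 4317/F(-2, -407) = -429131/54 - 4317/(1 - 2*(-2)) = -429131*1/54 - 4317/(1 + 4) = -429131/54 - 4317/5 = -2378773/270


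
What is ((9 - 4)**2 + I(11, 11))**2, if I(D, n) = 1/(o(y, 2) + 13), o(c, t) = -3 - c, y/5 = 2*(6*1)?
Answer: 1560001/2500 ≈ 624.00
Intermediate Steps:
y = 60 (y = 5*(2*(6*1)) = 5*(2*6) = 5*12 = 60)
I(D, n) = -1/50 (I(D, n) = 1/((-3 - 1*60) + 13) = 1/((-3 - 60) + 13) = 1/(-63 + 13) = 1/(-50) = -1/50)
((9 - 4)**2 + I(11, 11))**2 = ((9 - 4)**2 - 1/50)**2 = (5**2 - 1/50)**2 = (25 - 1/50)**2 = (1249/50)**2 = 1560001/2500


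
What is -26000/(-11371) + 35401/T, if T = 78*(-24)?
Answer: -353872771/21286512 ≈ -16.624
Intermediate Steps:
T = -1872
-26000/(-11371) + 35401/T = -26000/(-11371) + 35401/(-1872) = -26000*(-1/11371) + 35401*(-1/1872) = 26000/11371 - 35401/1872 = -353872771/21286512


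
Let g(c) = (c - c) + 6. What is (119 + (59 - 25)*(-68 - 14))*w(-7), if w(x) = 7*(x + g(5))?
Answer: 18683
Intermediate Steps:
g(c) = 6 (g(c) = 0 + 6 = 6)
w(x) = 42 + 7*x (w(x) = 7*(x + 6) = 7*(6 + x) = 42 + 7*x)
(119 + (59 - 25)*(-68 - 14))*w(-7) = (119 + (59 - 25)*(-68 - 14))*(42 + 7*(-7)) = (119 + 34*(-82))*(42 - 49) = (119 - 2788)*(-7) = -2669*(-7) = 18683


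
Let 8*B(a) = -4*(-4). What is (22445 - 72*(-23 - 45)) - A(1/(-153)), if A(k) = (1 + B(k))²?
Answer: 27332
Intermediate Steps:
B(a) = 2 (B(a) = (-4*(-4))/8 = (⅛)*16 = 2)
A(k) = 9 (A(k) = (1 + 2)² = 3² = 9)
(22445 - 72*(-23 - 45)) - A(1/(-153)) = (22445 - 72*(-23 - 45)) - 1*9 = (22445 - 72*(-68)) - 9 = (22445 + 4896) - 9 = 27341 - 9 = 27332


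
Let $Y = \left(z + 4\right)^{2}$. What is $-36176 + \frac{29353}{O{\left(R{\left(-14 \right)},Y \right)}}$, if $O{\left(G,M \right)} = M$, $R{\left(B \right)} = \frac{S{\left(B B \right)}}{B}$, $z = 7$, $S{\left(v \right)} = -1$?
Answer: $- \frac{4347943}{121} \approx -35933.0$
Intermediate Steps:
$R{\left(B \right)} = - \frac{1}{B}$
$Y = 121$ ($Y = \left(7 + 4\right)^{2} = 11^{2} = 121$)
$-36176 + \frac{29353}{O{\left(R{\left(-14 \right)},Y \right)}} = -36176 + \frac{29353}{121} = - \frac{4347943}{121}$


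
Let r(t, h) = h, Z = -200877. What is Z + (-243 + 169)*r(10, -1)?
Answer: -200803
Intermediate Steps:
Z + (-243 + 169)*r(10, -1) = -200877 + (-243 + 169)*(-1) = -200877 - 74*(-1) = -200877 + 74 = -200803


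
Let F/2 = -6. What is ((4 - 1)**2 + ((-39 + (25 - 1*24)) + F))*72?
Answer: -2952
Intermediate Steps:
F = -12 (F = 2*(-6) = -12)
((4 - 1)**2 + ((-39 + (25 - 1*24)) + F))*72 = ((4 - 1)**2 + ((-39 + (25 - 1*24)) - 12))*72 = (3**2 + ((-39 + (25 - 24)) - 12))*72 = (9 + ((-39 + 1) - 12))*72 = (9 + (-38 - 12))*72 = (9 - 50)*72 = -41*72 = -2952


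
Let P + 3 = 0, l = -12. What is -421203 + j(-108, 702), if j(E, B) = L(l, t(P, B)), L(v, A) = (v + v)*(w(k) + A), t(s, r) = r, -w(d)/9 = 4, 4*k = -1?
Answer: -437187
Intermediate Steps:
k = -1/4 (k = (1/4)*(-1) = -1/4 ≈ -0.25000)
w(d) = -36 (w(d) = -9*4 = -36)
P = -3 (P = -3 + 0 = -3)
L(v, A) = 2*v*(-36 + A) (L(v, A) = (v + v)*(-36 + A) = (2*v)*(-36 + A) = 2*v*(-36 + A))
j(E, B) = 864 - 24*B (j(E, B) = 2*(-12)*(-36 + B) = 864 - 24*B)
-421203 + j(-108, 702) = -421203 + (864 - 24*702) = -421203 + (864 - 16848) = -421203 - 15984 = -437187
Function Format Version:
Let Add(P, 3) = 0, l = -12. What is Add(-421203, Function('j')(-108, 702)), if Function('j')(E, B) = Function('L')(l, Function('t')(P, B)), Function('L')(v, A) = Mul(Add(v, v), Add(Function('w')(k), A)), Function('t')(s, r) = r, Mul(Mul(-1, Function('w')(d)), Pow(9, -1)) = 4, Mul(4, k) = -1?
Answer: -437187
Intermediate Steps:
k = Rational(-1, 4) (k = Mul(Rational(1, 4), -1) = Rational(-1, 4) ≈ -0.25000)
Function('w')(d) = -36 (Function('w')(d) = Mul(-9, 4) = -36)
P = -3 (P = Add(-3, 0) = -3)
Function('L')(v, A) = Mul(2, v, Add(-36, A)) (Function('L')(v, A) = Mul(Add(v, v), Add(-36, A)) = Mul(Mul(2, v), Add(-36, A)) = Mul(2, v, Add(-36, A)))
Function('j')(E, B) = Add(864, Mul(-24, B)) (Function('j')(E, B) = Mul(2, -12, Add(-36, B)) = Add(864, Mul(-24, B)))
Add(-421203, Function('j')(-108, 702)) = Add(-421203, Add(864, Mul(-24, 702))) = Add(-421203, Add(864, -16848)) = Add(-421203, -15984) = -437187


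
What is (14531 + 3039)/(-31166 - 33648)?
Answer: -8785/32407 ≈ -0.27108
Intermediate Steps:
(14531 + 3039)/(-31166 - 33648) = 17570/(-64814) = 17570*(-1/64814) = -8785/32407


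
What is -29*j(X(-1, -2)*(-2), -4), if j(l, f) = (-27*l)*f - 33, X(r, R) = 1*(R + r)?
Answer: -17835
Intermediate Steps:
X(r, R) = R + r
j(l, f) = -33 - 27*f*l (j(l, f) = -27*f*l - 33 = -33 - 27*f*l)
-29*j(X(-1, -2)*(-2), -4) = -29*(-33 - 27*(-4)*(-2 - 1)*(-2)) = -29*(-33 - 27*(-4)*(-3*(-2))) = -29*(-33 - 27*(-4)*6) = -29*(-33 + 648) = -29*615 = -17835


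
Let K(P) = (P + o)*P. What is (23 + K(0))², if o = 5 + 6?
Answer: 529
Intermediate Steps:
o = 11
K(P) = P*(11 + P) (K(P) = (P + 11)*P = (11 + P)*P = P*(11 + P))
(23 + K(0))² = (23 + 0*(11 + 0))² = (23 + 0*11)² = (23 + 0)² = 23² = 529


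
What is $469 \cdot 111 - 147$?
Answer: $51912$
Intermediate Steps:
$469 \cdot 111 - 147 = 52059 + \left(\left(-125 + \left(-22 + 3\right)\right) - 3\right) = 52059 - 147 = 51912$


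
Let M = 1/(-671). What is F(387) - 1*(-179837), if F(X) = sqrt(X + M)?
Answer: 179837 + 2*sqrt(43560649)/671 ≈ 1.7986e+5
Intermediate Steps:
M = -1/671 ≈ -0.0014903
F(X) = sqrt(-1/671 + X) (F(X) = sqrt(X - 1/671) = sqrt(-1/671 + X))
F(387) - 1*(-179837) = sqrt(-671 + 450241*387)/671 - 1*(-179837) = sqrt(-671 + 174243267)/671 + 179837 = sqrt(174242596)/671 + 179837 = (2*sqrt(43560649))/671 + 179837 = 2*sqrt(43560649)/671 + 179837 = 179837 + 2*sqrt(43560649)/671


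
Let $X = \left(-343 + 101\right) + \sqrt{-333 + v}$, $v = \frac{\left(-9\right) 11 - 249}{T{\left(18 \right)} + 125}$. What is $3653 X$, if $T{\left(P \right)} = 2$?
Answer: $-884026 + \frac{3653 i \sqrt{5415153}}{127} \approx -8.8403 \cdot 10^{5} + 66935.0 i$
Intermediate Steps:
$v = - \frac{348}{127}$ ($v = \frac{\left(-9\right) 11 - 249}{2 + 125} = \frac{-99 - 249}{127} = \left(-348\right) \frac{1}{127} = - \frac{348}{127} \approx -2.7402$)
$X = -242 + \frac{i \sqrt{5415153}}{127}$ ($X = \left(-343 + 101\right) + \sqrt{-333 - \frac{348}{127}} = -242 + \sqrt{- \frac{42639}{127}} = -242 + \frac{i \sqrt{5415153}}{127} \approx -242.0 + 18.323 i$)
$3653 X = 3653 \left(-242 + \frac{i \sqrt{5415153}}{127}\right) = -884026 + \frac{3653 i \sqrt{5415153}}{127}$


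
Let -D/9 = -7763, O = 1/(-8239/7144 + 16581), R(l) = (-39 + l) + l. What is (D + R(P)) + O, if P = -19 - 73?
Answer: 8249082829844/118446425 ≈ 69644.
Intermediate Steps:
P = -92
R(l) = -39 + 2*l
O = 7144/118446425 (O = 1/(-8239*1/7144 + 16581) = 1/(-8239/7144 + 16581) = 1/(118446425/7144) = 7144/118446425 ≈ 6.0314e-5)
D = 69867 (D = -9*(-7763) = 69867)
(D + R(P)) + O = (69867 + (-39 + 2*(-92))) + 7144/118446425 = (69867 + (-39 - 184)) + 7144/118446425 = (69867 - 223) + 7144/118446425 = 69644 + 7144/118446425 = 8249082829844/118446425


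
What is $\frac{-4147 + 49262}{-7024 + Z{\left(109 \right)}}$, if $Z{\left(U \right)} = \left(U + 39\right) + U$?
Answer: $- \frac{45115}{6767} \approx -6.6669$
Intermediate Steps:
$Z{\left(U \right)} = 39 + 2 U$ ($Z{\left(U \right)} = \left(39 + U\right) + U = 39 + 2 U$)
$\frac{-4147 + 49262}{-7024 + Z{\left(109 \right)}} = \frac{-4147 + 49262}{-7024 + \left(39 + 2 \cdot 109\right)} = \frac{45115}{-7024 + \left(39 + 218\right)} = \frac{45115}{-7024 + 257} = \frac{45115}{-6767} = 45115 \left(- \frac{1}{6767}\right) = - \frac{45115}{6767}$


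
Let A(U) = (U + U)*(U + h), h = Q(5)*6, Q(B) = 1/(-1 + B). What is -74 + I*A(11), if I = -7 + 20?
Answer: 3501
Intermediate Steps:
I = 13
h = 3/2 (h = 6/(-1 + 5) = 6/4 = (1/4)*6 = 3/2 ≈ 1.5000)
A(U) = 2*U*(3/2 + U) (A(U) = (U + U)*(U + 3/2) = (2*U)*(3/2 + U) = 2*U*(3/2 + U))
-74 + I*A(11) = -74 + 13*(11*(3 + 2*11)) = -74 + 13*(11*(3 + 22)) = -74 + 13*(11*25) = -74 + 13*275 = -74 + 3575 = 3501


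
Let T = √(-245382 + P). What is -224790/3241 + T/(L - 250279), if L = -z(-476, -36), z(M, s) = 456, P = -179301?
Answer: -224790/3241 - 63*I*√107/250735 ≈ -69.358 - 0.0025991*I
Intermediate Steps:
T = 63*I*√107 (T = √(-245382 - 179301) = √(-424683) = 63*I*√107 ≈ 651.68*I)
L = -456 (L = -1*456 = -456)
-224790/3241 + T/(L - 250279) = -224790/3241 + (63*I*√107)/(-456 - 250279) = -224790*1/3241 + (63*I*√107)/(-250735) = -224790/3241 + (63*I*√107)*(-1/250735) = -224790/3241 - 63*I*√107/250735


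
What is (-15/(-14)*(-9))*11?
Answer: -1485/14 ≈ -106.07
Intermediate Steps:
(-15/(-14)*(-9))*11 = (-15*(-1/14)*(-9))*11 = ((15/14)*(-9))*11 = -135/14*11 = -1485/14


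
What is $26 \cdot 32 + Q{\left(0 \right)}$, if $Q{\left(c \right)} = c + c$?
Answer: $832$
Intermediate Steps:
$Q{\left(c \right)} = 2 c$
$26 \cdot 32 + Q{\left(0 \right)} = 26 \cdot 32 + 2 \cdot 0 = 832 + 0 = 832$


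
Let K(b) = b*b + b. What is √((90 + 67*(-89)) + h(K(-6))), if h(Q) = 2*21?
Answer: 7*I*√119 ≈ 76.361*I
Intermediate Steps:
K(b) = b + b² (K(b) = b² + b = b + b²)
h(Q) = 42
√((90 + 67*(-89)) + h(K(-6))) = √((90 + 67*(-89)) + 42) = √((90 - 5963) + 42) = √(-5873 + 42) = √(-5831) = 7*I*√119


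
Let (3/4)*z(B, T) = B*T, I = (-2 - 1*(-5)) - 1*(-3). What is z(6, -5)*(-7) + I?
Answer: 286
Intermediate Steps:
I = 6 (I = (-2 + 5) + 3 = 3 + 3 = 6)
z(B, T) = 4*B*T/3 (z(B, T) = 4*(B*T)/3 = 4*B*T/3)
z(6, -5)*(-7) + I = ((4/3)*6*(-5))*(-7) + 6 = -40*(-7) + 6 = 280 + 6 = 286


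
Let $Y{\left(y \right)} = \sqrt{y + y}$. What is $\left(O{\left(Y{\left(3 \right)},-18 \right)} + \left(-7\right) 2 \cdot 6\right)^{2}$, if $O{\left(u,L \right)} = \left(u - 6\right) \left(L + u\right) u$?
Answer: $129960 - 51984 \sqrt{6} \approx 2625.7$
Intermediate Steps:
$Y{\left(y \right)} = \sqrt{2} \sqrt{y}$ ($Y{\left(y \right)} = \sqrt{2 y} = \sqrt{2} \sqrt{y}$)
$O{\left(u,L \right)} = u \left(-6 + u\right) \left(L + u\right)$ ($O{\left(u,L \right)} = \left(-6 + u\right) \left(L + u\right) u = u \left(-6 + u\right) \left(L + u\right)$)
$\left(O{\left(Y{\left(3 \right)},-18 \right)} + \left(-7\right) 2 \cdot 6\right)^{2} = \left(\sqrt{2} \sqrt{3} \left(\left(\sqrt{2} \sqrt{3}\right)^{2} - -108 - 6 \sqrt{2} \sqrt{3} - 18 \sqrt{2} \sqrt{3}\right) + \left(-7\right) 2 \cdot 6\right)^{2} = \left(\sqrt{6} \left(\left(\sqrt{6}\right)^{2} + 108 - 6 \sqrt{6} - 18 \sqrt{6}\right) - 84\right)^{2} = \left(\sqrt{6} \left(6 + 108 - 6 \sqrt{6} - 18 \sqrt{6}\right) - 84\right)^{2} = \left(\sqrt{6} \left(114 - 24 \sqrt{6}\right) - 84\right)^{2} = \left(-84 + \sqrt{6} \left(114 - 24 \sqrt{6}\right)\right)^{2}$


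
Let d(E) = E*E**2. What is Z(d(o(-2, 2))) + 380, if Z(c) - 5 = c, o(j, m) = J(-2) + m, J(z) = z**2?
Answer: 601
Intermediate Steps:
o(j, m) = 4 + m (o(j, m) = (-2)**2 + m = 4 + m)
d(E) = E**3
Z(c) = 5 + c
Z(d(o(-2, 2))) + 380 = (5 + (4 + 2)**3) + 380 = (5 + 6**3) + 380 = (5 + 216) + 380 = 221 + 380 = 601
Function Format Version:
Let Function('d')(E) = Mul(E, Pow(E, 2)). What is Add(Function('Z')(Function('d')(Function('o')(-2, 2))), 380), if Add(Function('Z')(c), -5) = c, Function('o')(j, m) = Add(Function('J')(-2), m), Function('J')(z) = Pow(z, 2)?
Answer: 601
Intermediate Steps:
Function('o')(j, m) = Add(4, m) (Function('o')(j, m) = Add(Pow(-2, 2), m) = Add(4, m))
Function('d')(E) = Pow(E, 3)
Function('Z')(c) = Add(5, c)
Add(Function('Z')(Function('d')(Function('o')(-2, 2))), 380) = Add(Add(5, Pow(Add(4, 2), 3)), 380) = Add(Add(5, Pow(6, 3)), 380) = Add(Add(5, 216), 380) = Add(221, 380) = 601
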